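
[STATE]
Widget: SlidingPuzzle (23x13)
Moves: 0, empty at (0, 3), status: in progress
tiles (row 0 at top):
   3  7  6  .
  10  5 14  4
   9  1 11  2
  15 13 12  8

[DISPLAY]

┌────┬────┬────┬────┐  
│  3 │  7 │  6 │    │  
├────┼────┼────┼────┤  
│ 10 │  5 │ 14 │  4 │  
├────┼────┼────┼────┤  
│  9 │  1 │ 11 │  2 │  
├────┼────┼────┼────┤  
│ 15 │ 13 │ 12 │  8 │  
└────┴────┴────┴────┘  
Moves: 0               
                       
                       
                       


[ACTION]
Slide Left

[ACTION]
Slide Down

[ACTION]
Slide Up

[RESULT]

┌────┬────┬────┬────┐  
│  3 │  7 │  6 │  4 │  
├────┼────┼────┼────┤  
│ 10 │  5 │ 14 │    │  
├────┼────┼────┼────┤  
│  9 │  1 │ 11 │  2 │  
├────┼────┼────┼────┤  
│ 15 │ 13 │ 12 │  8 │  
└────┴────┴────┴────┘  
Moves: 1               
                       
                       
                       


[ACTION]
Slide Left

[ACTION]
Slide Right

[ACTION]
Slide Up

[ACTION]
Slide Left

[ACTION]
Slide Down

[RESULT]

┌────┬────┬────┬────┐  
│  3 │  7 │  6 │  4 │  
├────┼────┼────┼────┤  
│ 10 │  5 │ 11 │    │  
├────┼────┼────┼────┤  
│  9 │  1 │  2 │ 14 │  
├────┼────┼────┼────┤  
│ 15 │ 13 │ 12 │  8 │  
└────┴────┴────┴────┘  
Moves: 5               
                       
                       
                       


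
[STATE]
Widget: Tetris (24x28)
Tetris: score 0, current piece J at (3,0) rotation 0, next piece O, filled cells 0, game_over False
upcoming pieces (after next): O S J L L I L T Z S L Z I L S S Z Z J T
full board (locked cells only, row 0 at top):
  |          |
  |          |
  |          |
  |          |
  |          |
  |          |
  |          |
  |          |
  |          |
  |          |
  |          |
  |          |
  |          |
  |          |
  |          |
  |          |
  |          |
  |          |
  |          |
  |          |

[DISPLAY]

   █      │Next:        
   ███    │▓▓           
          │▓▓           
          │             
          │             
          │             
          │Score:       
          │0            
          │             
          │             
          │             
          │             
          │             
          │             
          │             
          │             
          │             
          │             
          │             
          │             
          │             
          │             
          │             
          │             
          │             
          │             
          │             
          │             


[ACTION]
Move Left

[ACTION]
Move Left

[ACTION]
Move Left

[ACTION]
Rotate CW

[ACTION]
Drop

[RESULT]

          │Next:        
██        │▓▓           
█         │▓▓           
█         │             
          │             
          │             
          │Score:       
          │0            
          │             
          │             
          │             
          │             
          │             
          │             
          │             
          │             
          │             
          │             
          │             
          │             
          │             
          │             
          │             
          │             
          │             
          │             
          │             
          │             


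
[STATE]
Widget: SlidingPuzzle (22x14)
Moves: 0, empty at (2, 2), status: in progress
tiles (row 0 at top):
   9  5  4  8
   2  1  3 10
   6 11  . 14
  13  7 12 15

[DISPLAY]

┌────┬────┬────┬────┐ 
│  9 │  5 │  4 │  8 │ 
├────┼────┼────┼────┤ 
│  2 │  1 │  3 │ 10 │ 
├────┼────┼────┼────┤ 
│  6 │ 11 │    │ 14 │ 
├────┼────┼────┼────┤ 
│ 13 │  7 │ 12 │ 15 │ 
└────┴────┴────┴────┘ 
Moves: 0              
                      
                      
                      
                      


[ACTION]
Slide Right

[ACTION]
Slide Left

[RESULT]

┌────┬────┬────┬────┐ 
│  9 │  5 │  4 │  8 │ 
├────┼────┼────┼────┤ 
│  2 │  1 │  3 │ 10 │ 
├────┼────┼────┼────┤ 
│  6 │ 11 │    │ 14 │ 
├────┼────┼────┼────┤ 
│ 13 │  7 │ 12 │ 15 │ 
└────┴────┴────┴────┘ 
Moves: 2              
                      
                      
                      
                      


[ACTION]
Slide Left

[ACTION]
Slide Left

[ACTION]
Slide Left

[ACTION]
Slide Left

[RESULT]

┌────┬────┬────┬────┐ 
│  9 │  5 │  4 │  8 │ 
├────┼────┼────┼────┤ 
│  2 │  1 │  3 │ 10 │ 
├────┼────┼────┼────┤ 
│  6 │ 11 │ 14 │    │ 
├────┼────┼────┼────┤ 
│ 13 │  7 │ 12 │ 15 │ 
└────┴────┴────┴────┘ 
Moves: 3              
                      
                      
                      
                      


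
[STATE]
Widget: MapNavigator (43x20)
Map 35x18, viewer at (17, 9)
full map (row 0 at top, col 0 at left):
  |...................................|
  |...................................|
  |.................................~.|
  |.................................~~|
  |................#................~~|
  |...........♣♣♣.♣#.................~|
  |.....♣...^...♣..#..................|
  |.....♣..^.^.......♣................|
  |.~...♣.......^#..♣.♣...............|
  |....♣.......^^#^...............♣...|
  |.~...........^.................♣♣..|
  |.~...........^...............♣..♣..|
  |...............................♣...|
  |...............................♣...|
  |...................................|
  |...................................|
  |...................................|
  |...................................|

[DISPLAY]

                                           
    ...................................    
    ...................................    
    .................................~.    
    .................................~~    
    ................#................~~    
    ...........♣♣♣.♣#.................~    
    .....♣...^...♣..#..................    
    .....♣..^.^.......♣................    
    .~...♣.......^#..♣.♣...............    
    ....♣.......^^#^.@.............♣...    
    .~...........^.................♣♣..    
    .~...........^...............♣..♣..    
    ...............................♣...    
    ...............................♣...    
    ...................................    
    ...................................    
    ...................................    
    ...................................    
                                           


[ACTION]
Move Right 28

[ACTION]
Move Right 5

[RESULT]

                                           
......................                     
......................                     
....................~.                     
....................~~                     
...#................~~                     
♣.♣#.................~                     
♣..#..................                     
.....♣................                     
^#..♣.♣...............                     
^#^...............♣..@                     
^.................♣♣..                     
^...............♣..♣..                     
..................♣...                     
..................♣...                     
......................                     
......................                     
......................                     
......................                     
                                           


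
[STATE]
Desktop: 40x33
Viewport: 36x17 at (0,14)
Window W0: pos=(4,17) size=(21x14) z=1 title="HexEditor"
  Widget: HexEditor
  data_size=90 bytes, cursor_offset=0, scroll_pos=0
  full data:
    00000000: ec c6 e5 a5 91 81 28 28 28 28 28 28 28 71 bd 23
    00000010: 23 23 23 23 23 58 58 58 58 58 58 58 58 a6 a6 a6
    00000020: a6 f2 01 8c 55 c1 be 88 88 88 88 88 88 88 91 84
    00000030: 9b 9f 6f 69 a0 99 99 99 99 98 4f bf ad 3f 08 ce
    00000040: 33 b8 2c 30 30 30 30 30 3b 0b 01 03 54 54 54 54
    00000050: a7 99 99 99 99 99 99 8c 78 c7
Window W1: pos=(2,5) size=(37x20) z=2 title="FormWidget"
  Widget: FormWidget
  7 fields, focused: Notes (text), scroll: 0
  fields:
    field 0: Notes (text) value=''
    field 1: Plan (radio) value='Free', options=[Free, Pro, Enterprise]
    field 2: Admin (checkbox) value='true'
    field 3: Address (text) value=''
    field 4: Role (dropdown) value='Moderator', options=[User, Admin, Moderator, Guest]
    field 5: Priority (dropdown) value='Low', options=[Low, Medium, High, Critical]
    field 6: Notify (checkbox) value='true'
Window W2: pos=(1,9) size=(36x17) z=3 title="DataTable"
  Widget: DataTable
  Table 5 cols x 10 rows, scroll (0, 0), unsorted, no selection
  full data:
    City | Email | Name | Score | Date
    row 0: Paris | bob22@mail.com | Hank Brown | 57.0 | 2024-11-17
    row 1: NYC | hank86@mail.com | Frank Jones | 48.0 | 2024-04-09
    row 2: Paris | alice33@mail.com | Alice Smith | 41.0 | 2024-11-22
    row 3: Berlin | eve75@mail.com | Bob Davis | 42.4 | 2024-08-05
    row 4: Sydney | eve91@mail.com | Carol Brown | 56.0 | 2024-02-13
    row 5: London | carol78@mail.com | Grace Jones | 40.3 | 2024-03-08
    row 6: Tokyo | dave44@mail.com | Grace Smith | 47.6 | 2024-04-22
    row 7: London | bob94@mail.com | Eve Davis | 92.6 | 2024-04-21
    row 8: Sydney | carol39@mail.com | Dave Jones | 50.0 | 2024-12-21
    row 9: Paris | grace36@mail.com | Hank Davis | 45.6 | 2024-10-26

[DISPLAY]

 ┃Paris │bob22@mail.com  │Hank Brown
 ┃NYC   │hank86@mail.com │Frank Jone
 ┃Paris │alice33@mail.com│Alice Smit
 ┃Berlin│eve75@mail.com  │Bob Davis 
 ┃Sydney│eve91@mail.com  │Carol Brow
 ┃London│carol78@mail.com│Grace Jone
 ┃Tokyo │dave44@mail.com │Grace Smit
 ┃London│bob94@mail.com  │Eve Davis 
 ┃Sydney│carol39@mail.com│Dave Jones
 ┃Paris │grace36@mail.com│Hank Davis
 ┃                                  
 ┗━━━━━━━━━━━━━━━━━━━━━━━━━━━━━━━━━━
    ┃                   ┃           
    ┃                   ┃           
    ┃                   ┃           
    ┃                   ┃           
    ┗━━━━━━━━━━━━━━━━━━━┛           


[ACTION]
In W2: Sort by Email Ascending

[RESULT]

 ┃Paris │alice33@mail.com│Alice Smit
 ┃Paris │bob22@mail.com  │Hank Brown
 ┃London│bob94@mail.com  │Eve Davis 
 ┃Sydney│carol39@mail.com│Dave Jones
 ┃London│carol78@mail.com│Grace Jone
 ┃Tokyo │dave44@mail.com │Grace Smit
 ┃Berlin│eve75@mail.com  │Bob Davis 
 ┃Sydney│eve91@mail.com  │Carol Brow
 ┃Paris │grace36@mail.com│Hank Davis
 ┃NYC   │hank86@mail.com │Frank Jone
 ┃                                  
 ┗━━━━━━━━━━━━━━━━━━━━━━━━━━━━━━━━━━
    ┃                   ┃           
    ┃                   ┃           
    ┃                   ┃           
    ┃                   ┃           
    ┗━━━━━━━━━━━━━━━━━━━┛           


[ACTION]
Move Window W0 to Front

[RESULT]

 ┃Paris │alice33@mail.com│Alice Smit
 ┃Paris │bob22@mail.com  │Hank Brown
 ┃London│bob94@mail.com  │Eve Davis 
 ┃Sy┏━━━━━━━━━━━━━━━━━━━┓│Dave Jones
 ┃Lo┃ HexEditor         ┃│Grace Jone
 ┃To┠───────────────────┨│Grace Smit
 ┃Be┃00000000  EC c6 e5 ┃│Bob Davis 
 ┃Sy┃00000010  23 23 23 ┃│Carol Brow
 ┃Pa┃00000020  a6 f2 01 ┃│Hank Davis
 ┃NY┃00000030  9b 9f 6f ┃│Frank Jone
 ┃  ┃00000040  33 b8 2c ┃           
 ┗━━┃00000050  a7 99 99 ┃━━━━━━━━━━━
    ┃                   ┃           
    ┃                   ┃           
    ┃                   ┃           
    ┃                   ┃           
    ┗━━━━━━━━━━━━━━━━━━━┛           


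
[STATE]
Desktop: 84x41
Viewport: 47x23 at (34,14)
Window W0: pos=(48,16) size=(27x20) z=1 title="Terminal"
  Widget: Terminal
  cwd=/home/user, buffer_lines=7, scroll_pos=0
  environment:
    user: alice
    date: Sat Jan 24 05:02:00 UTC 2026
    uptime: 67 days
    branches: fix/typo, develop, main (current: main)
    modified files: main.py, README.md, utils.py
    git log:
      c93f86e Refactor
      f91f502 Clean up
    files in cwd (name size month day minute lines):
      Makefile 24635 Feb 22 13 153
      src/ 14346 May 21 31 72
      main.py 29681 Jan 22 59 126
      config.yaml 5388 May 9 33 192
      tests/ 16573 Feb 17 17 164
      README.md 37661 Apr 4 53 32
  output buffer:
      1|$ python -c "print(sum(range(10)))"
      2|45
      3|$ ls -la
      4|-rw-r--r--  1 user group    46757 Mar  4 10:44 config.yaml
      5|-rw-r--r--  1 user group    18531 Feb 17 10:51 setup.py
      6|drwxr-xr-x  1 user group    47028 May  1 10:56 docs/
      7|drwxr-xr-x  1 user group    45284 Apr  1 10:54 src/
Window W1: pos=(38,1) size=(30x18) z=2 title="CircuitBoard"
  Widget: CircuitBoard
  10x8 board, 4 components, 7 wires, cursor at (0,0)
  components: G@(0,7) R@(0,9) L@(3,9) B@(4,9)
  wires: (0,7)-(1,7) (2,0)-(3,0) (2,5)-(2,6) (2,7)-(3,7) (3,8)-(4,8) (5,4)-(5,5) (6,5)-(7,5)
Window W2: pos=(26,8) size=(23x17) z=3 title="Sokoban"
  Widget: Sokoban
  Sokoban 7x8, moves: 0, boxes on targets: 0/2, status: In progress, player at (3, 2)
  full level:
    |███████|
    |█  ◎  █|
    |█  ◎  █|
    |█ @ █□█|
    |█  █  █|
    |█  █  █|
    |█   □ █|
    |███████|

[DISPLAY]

              ┃                  ┃             
              ┃          · ─ ·   ┃             
              ┃                  ┃━━━━━━┓      
              ┃              ·   ┃      ┃      
              ┃━━━━━━━━━━━━━━━━━━┛──────┨      
0  0/2        ┃$ python -c "print(sum(ra┃      
              ┃45                       ┃      
              ┃$ ls -la                 ┃      
              ┃-rw-r--r--  1 user group ┃      
              ┃-rw-r--r--  1 user group ┃      
━━━━━━━━━━━━━━┛drwxr-xr-x  1 user group ┃      
              ┃drwxr-xr-x  1 user group ┃      
              ┃$ █                      ┃      
              ┃                         ┃      
              ┃                         ┃      
              ┃                         ┃      
              ┃                         ┃      
              ┃                         ┃      
              ┃                         ┃      
              ┃                         ┃      
              ┃                         ┃      
              ┗━━━━━━━━━━━━━━━━━━━━━━━━━┛      
                                               


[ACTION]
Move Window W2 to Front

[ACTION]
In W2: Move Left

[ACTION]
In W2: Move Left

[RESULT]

              ┃                  ┃             
              ┃          · ─ ·   ┃             
              ┃                  ┃━━━━━━┓      
              ┃              ·   ┃      ┃      
              ┃━━━━━━━━━━━━━━━━━━┛──────┨      
1  0/2        ┃$ python -c "print(sum(ra┃      
              ┃45                       ┃      
              ┃$ ls -la                 ┃      
              ┃-rw-r--r--  1 user group ┃      
              ┃-rw-r--r--  1 user group ┃      
━━━━━━━━━━━━━━┛drwxr-xr-x  1 user group ┃      
              ┃drwxr-xr-x  1 user group ┃      
              ┃$ █                      ┃      
              ┃                         ┃      
              ┃                         ┃      
              ┃                         ┃      
              ┃                         ┃      
              ┃                         ┃      
              ┃                         ┃      
              ┃                         ┃      
              ┃                         ┃      
              ┗━━━━━━━━━━━━━━━━━━━━━━━━━┛      
                                               


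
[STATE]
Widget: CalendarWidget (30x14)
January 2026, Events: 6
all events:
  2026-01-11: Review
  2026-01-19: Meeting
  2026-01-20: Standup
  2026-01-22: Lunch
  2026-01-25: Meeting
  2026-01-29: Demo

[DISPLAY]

         January 2026         
Mo Tu We Th Fr Sa Su          
          1  2  3  4          
 5  6  7  8  9 10 11*         
12 13 14 15 16 17 18          
19* 20* 21 22* 23 24 25*      
26 27 28 29* 30 31            
                              
                              
                              
                              
                              
                              
                              


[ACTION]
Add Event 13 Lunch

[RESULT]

         January 2026         
Mo Tu We Th Fr Sa Su          
          1  2  3  4          
 5  6  7  8  9 10 11*         
12 13* 14 15 16 17 18         
19* 20* 21 22* 23 24 25*      
26 27 28 29* 30 31            
                              
                              
                              
                              
                              
                              
                              


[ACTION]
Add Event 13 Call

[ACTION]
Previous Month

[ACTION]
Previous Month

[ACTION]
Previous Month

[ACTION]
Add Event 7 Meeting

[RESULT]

         October 2025         
Mo Tu We Th Fr Sa Su          
       1  2  3  4  5          
 6  7*  8  9 10 11 12         
13 14 15 16 17 18 19          
20 21 22 23 24 25 26          
27 28 29 30 31                
                              
                              
                              
                              
                              
                              
                              


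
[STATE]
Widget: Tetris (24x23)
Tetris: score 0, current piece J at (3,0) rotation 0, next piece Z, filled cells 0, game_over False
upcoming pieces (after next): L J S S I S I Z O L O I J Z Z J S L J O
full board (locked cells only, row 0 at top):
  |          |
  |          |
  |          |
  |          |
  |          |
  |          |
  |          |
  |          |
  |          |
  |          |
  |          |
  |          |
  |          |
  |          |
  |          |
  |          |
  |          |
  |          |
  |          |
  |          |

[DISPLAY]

   █      │Next:        
   ███    │▓▓           
          │ ▓▓          
          │             
          │             
          │             
          │Score:       
          │0            
          │             
          │             
          │             
          │             
          │             
          │             
          │             
          │             
          │             
          │             
          │             
          │             
          │             
          │             
          │             


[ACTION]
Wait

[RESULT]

          │Next:        
   █      │▓▓           
   ███    │ ▓▓          
          │             
          │             
          │             
          │Score:       
          │0            
          │             
          │             
          │             
          │             
          │             
          │             
          │             
          │             
          │             
          │             
          │             
          │             
          │             
          │             
          │             


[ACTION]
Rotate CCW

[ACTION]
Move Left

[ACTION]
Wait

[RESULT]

          │Next:        
          │▓▓           
   █      │ ▓▓          
   █      │             
  ██      │             
          │             
          │Score:       
          │0            
          │             
          │             
          │             
          │             
          │             
          │             
          │             
          │             
          │             
          │             
          │             
          │             
          │             
          │             
          │             


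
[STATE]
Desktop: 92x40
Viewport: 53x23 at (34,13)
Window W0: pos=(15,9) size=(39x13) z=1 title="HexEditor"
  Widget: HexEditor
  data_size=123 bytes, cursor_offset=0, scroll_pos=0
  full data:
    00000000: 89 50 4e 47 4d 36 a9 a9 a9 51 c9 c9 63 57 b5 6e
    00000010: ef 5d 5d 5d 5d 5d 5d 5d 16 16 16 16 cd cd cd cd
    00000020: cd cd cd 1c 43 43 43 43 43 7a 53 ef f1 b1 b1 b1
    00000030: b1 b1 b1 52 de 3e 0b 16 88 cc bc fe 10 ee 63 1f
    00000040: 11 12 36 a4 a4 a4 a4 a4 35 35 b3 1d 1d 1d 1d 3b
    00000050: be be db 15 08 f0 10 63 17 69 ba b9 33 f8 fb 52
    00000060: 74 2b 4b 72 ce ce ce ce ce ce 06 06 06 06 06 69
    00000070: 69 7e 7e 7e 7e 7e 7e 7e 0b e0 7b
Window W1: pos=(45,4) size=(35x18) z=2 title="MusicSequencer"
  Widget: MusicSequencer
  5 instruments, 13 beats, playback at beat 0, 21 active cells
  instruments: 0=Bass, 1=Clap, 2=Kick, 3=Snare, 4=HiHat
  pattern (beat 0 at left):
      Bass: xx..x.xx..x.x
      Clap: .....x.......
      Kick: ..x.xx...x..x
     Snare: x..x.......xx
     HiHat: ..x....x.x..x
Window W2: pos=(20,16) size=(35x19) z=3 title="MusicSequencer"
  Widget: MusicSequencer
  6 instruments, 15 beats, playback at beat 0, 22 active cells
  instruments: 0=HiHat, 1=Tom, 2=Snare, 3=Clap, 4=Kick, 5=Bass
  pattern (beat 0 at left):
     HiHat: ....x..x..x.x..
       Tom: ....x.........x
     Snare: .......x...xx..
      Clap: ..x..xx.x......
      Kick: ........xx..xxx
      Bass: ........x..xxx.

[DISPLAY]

 5d 5d 5d 5┃                                 ┃       
 1c 43 43 4┃                                 ┃       
 52 de 3e 0┃                                 ┃       
━━━━━━━━━━━━━━━━━━━━┓                        ┃       
er                  ┃                        ┃       
────────────────────┨                        ┃       
78901234            ┃                        ┃       
█··█·█··            ┃                        ┃       
·······█            ┃━━━━━━━━━━━━━━━━━━━━━━━━┛       
█···██··            ┃                                
·█······            ┃                                
·██··███            ┃                                
·█··███·            ┃                                
                    ┃                                
                    ┃                                
                    ┃                                
                    ┃                                
                    ┃                                
                    ┃                                
                    ┃                                
                    ┃                                
━━━━━━━━━━━━━━━━━━━━┛                                
                                                     


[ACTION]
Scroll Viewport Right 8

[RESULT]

d 5d 5┃                                 ┃            
3 43 4┃                                 ┃            
e 3e 0┃                                 ┃            
━━━━━━━━━━━━━━━┓                        ┃            
               ┃                        ┃            
───────────────┨                        ┃            
234            ┃                        ┃            
█··            ┃                        ┃            
··█            ┃━━━━━━━━━━━━━━━━━━━━━━━━┛            
█··            ┃                                     
···            ┃                                     
███            ┃                                     
██·            ┃                                     
               ┃                                     
               ┃                                     
               ┃                                     
               ┃                                     
               ┃                                     
               ┃                                     
               ┃                                     
               ┃                                     
━━━━━━━━━━━━━━━┛                                     
                                                     


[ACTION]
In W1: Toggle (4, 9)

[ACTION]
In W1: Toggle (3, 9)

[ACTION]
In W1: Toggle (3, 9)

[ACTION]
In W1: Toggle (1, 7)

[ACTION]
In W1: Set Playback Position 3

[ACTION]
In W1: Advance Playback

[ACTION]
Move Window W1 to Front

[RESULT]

d 5d 5┃                                 ┃            
3 43 4┃                                 ┃            
e 3e 0┃                                 ┃            
━━━━━━┃                                 ┃            
      ┃                                 ┃            
──────┃                                 ┃            
234   ┃                                 ┃            
█··   ┃                                 ┃            
··█   ┗━━━━━━━━━━━━━━━━━━━━━━━━━━━━━━━━━┛            
█··            ┃                                     
···            ┃                                     
███            ┃                                     
██·            ┃                                     
               ┃                                     
               ┃                                     
               ┃                                     
               ┃                                     
               ┃                                     
               ┃                                     
               ┃                                     
               ┃                                     
━━━━━━━━━━━━━━━┛                                     
                                                     


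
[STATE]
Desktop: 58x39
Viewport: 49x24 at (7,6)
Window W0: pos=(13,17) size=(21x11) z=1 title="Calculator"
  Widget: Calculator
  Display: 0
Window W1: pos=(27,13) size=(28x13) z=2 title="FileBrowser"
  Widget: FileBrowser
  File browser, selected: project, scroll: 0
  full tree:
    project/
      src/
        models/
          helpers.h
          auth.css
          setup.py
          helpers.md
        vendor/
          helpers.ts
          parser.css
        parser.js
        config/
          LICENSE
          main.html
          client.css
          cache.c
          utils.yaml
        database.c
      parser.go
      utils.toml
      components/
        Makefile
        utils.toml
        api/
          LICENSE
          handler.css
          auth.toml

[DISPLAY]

                                                 
                                                 
                                                 
                                                 
                                                 
                                                 
                                                 
                    ┏━━━━━━━━━━━━━━━━━━━━━━━━━━┓ 
                    ┃ FileBrowser              ┃ 
                    ┠──────────────────────────┨ 
                    ┃> [-] project/            ┃ 
      ┏━━━━━━━━━━━━━┃    [+] src/              ┃ 
      ┃ Calculator  ┃    parser.go             ┃ 
      ┠─────────────┃    utils.toml            ┃ 
      ┃             ┃    [+] components/       ┃ 
      ┃┌───┬───┬───┬┃                          ┃ 
      ┃│ 7 │ 8 │ 9 │┃                          ┃ 
      ┃├───┼───┼───┼┃                          ┃ 
      ┃│ 4 │ 5 │ 6 │┃                          ┃ 
      ┃├───┼───┼───┼┗━━━━━━━━━━━━━━━━━━━━━━━━━━┛ 
      ┃│ 1 │ 2 │ 3 │ - │  ┃                      
      ┗━━━━━━━━━━━━━━━━━━━┛                      
                                                 
                                                 


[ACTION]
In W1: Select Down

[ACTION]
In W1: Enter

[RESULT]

                                                 
                                                 
                                                 
                                                 
                                                 
                                                 
                                                 
                    ┏━━━━━━━━━━━━━━━━━━━━━━━━━━┓ 
                    ┃ FileBrowser              ┃ 
                    ┠──────────────────────────┨ 
                    ┃  [-] project/            ┃ 
      ┏━━━━━━━━━━━━━┃  > [-] src/              ┃ 
      ┃ Calculator  ┃      [+] models/         ┃ 
      ┠─────────────┃      [+] vendor/         ┃ 
      ┃             ┃      parser.js           ┃ 
      ┃┌───┬───┬───┬┃      [+] config/         ┃ 
      ┃│ 7 │ 8 │ 9 │┃      database.c          ┃ 
      ┃├───┼───┼───┼┃    parser.go             ┃ 
      ┃│ 4 │ 5 │ 6 │┃    utils.toml            ┃ 
      ┃├───┼───┼───┼┗━━━━━━━━━━━━━━━━━━━━━━━━━━┛ 
      ┃│ 1 │ 2 │ 3 │ - │  ┃                      
      ┗━━━━━━━━━━━━━━━━━━━┛                      
                                                 
                                                 


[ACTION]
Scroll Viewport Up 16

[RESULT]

                                                 
                                                 
                                                 
                                                 
                                                 
                                                 
                                                 
                                                 
                                                 
                                                 
                                                 
                                                 
                                                 
                    ┏━━━━━━━━━━━━━━━━━━━━━━━━━━┓ 
                    ┃ FileBrowser              ┃ 
                    ┠──────────────────────────┨ 
                    ┃  [-] project/            ┃ 
      ┏━━━━━━━━━━━━━┃  > [-] src/              ┃ 
      ┃ Calculator  ┃      [+] models/         ┃ 
      ┠─────────────┃      [+] vendor/         ┃ 
      ┃             ┃      parser.js           ┃ 
      ┃┌───┬───┬───┬┃      [+] config/         ┃ 
      ┃│ 7 │ 8 │ 9 │┃      database.c          ┃ 
      ┃├───┼───┼───┼┃    parser.go             ┃ 


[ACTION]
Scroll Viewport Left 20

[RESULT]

                                                 
                                                 
                                                 
                                                 
                                                 
                                                 
                                                 
                                                 
                                                 
                                                 
                                                 
                                                 
                                                 
                           ┏━━━━━━━━━━━━━━━━━━━━━
                           ┃ FileBrowser         
                           ┠─────────────────────
                           ┃  [-] project/       
             ┏━━━━━━━━━━━━━┃  > [-] src/         
             ┃ Calculator  ┃      [+] models/    
             ┠─────────────┃      [+] vendor/    
             ┃             ┃      parser.js      
             ┃┌───┬───┬───┬┃      [+] config/    
             ┃│ 7 │ 8 │ 9 │┃      database.c     
             ┃├───┼───┼───┼┃    parser.go        


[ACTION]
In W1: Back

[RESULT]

                                                 
                                                 
                                                 
                                                 
                                                 
                                                 
                                                 
                                                 
                                                 
                                                 
                                                 
                                                 
                                                 
                           ┏━━━━━━━━━━━━━━━━━━━━━
                           ┃ FileBrowser         
                           ┠─────────────────────
                           ┃> [+] project/       
             ┏━━━━━━━━━━━━━┃                     
             ┃ Calculator  ┃                     
             ┠─────────────┃                     
             ┃             ┃                     
             ┃┌───┬───┬───┬┃                     
             ┃│ 7 │ 8 │ 9 │┃                     
             ┃├───┼───┼───┼┃                     


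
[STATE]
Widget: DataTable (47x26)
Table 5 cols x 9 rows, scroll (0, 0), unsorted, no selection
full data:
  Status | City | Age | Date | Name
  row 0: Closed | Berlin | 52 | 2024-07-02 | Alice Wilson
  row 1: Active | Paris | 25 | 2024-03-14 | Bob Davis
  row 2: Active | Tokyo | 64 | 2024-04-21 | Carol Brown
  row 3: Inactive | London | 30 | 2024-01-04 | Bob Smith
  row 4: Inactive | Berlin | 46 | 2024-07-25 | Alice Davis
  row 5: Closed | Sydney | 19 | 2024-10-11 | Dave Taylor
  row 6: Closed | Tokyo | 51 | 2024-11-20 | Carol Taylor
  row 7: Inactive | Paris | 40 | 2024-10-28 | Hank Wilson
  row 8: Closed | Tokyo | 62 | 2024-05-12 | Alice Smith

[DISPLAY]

Status  │City  │Age│Date      │Name            
────────┼──────┼───┼──────────┼────────────    
Closed  │Berlin│52 │2024-07-02│Alice Wilson    
Active  │Paris │25 │2024-03-14│Bob Davis       
Active  │Tokyo │64 │2024-04-21│Carol Brown     
Inactive│London│30 │2024-01-04│Bob Smith       
Inactive│Berlin│46 │2024-07-25│Alice Davis     
Closed  │Sydney│19 │2024-10-11│Dave Taylor     
Closed  │Tokyo │51 │2024-11-20│Carol Taylor    
Inactive│Paris │40 │2024-10-28│Hank Wilson     
Closed  │Tokyo │62 │2024-05-12│Alice Smith     
                                               
                                               
                                               
                                               
                                               
                                               
                                               
                                               
                                               
                                               
                                               
                                               
                                               
                                               
                                               


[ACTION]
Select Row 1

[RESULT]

Status  │City  │Age│Date      │Name            
────────┼──────┼───┼──────────┼────────────    
Closed  │Berlin│52 │2024-07-02│Alice Wilson    
>ctive  │Paris │25 │2024-03-14│Bob Davis       
Active  │Tokyo │64 │2024-04-21│Carol Brown     
Inactive│London│30 │2024-01-04│Bob Smith       
Inactive│Berlin│46 │2024-07-25│Alice Davis     
Closed  │Sydney│19 │2024-10-11│Dave Taylor     
Closed  │Tokyo │51 │2024-11-20│Carol Taylor    
Inactive│Paris │40 │2024-10-28│Hank Wilson     
Closed  │Tokyo │62 │2024-05-12│Alice Smith     
                                               
                                               
                                               
                                               
                                               
                                               
                                               
                                               
                                               
                                               
                                               
                                               
                                               
                                               
                                               


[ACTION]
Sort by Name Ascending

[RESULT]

Status  │City  │Age│Date      │Name       ▲    
────────┼──────┼───┼──────────┼────────────    
Inactive│Berlin│46 │2024-07-25│Alice Davis     
>losed  │Tokyo │62 │2024-05-12│Alice Smith     
Closed  │Berlin│52 │2024-07-02│Alice Wilson    
Active  │Paris │25 │2024-03-14│Bob Davis       
Inactive│London│30 │2024-01-04│Bob Smith       
Active  │Tokyo │64 │2024-04-21│Carol Brown     
Closed  │Tokyo │51 │2024-11-20│Carol Taylor    
Closed  │Sydney│19 │2024-10-11│Dave Taylor     
Inactive│Paris │40 │2024-10-28│Hank Wilson     
                                               
                                               
                                               
                                               
                                               
                                               
                                               
                                               
                                               
                                               
                                               
                                               
                                               
                                               
                                               


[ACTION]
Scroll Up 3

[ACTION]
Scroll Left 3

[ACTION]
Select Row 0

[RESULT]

Status  │City  │Age│Date      │Name       ▲    
────────┼──────┼───┼──────────┼────────────    
>nactive│Berlin│46 │2024-07-25│Alice Davis     
Closed  │Tokyo │62 │2024-05-12│Alice Smith     
Closed  │Berlin│52 │2024-07-02│Alice Wilson    
Active  │Paris │25 │2024-03-14│Bob Davis       
Inactive│London│30 │2024-01-04│Bob Smith       
Active  │Tokyo │64 │2024-04-21│Carol Brown     
Closed  │Tokyo │51 │2024-11-20│Carol Taylor    
Closed  │Sydney│19 │2024-10-11│Dave Taylor     
Inactive│Paris │40 │2024-10-28│Hank Wilson     
                                               
                                               
                                               
                                               
                                               
                                               
                                               
                                               
                                               
                                               
                                               
                                               
                                               
                                               
                                               


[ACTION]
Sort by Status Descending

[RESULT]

Status ▼│City  │Age│Date      │Name            
────────┼──────┼───┼──────────┼────────────    
>nactive│Berlin│46 │2024-07-25│Alice Davis     
Inactive│London│30 │2024-01-04│Bob Smith       
Inactive│Paris │40 │2024-10-28│Hank Wilson     
Closed  │Tokyo │62 │2024-05-12│Alice Smith     
Closed  │Berlin│52 │2024-07-02│Alice Wilson    
Closed  │Tokyo │51 │2024-11-20│Carol Taylor    
Closed  │Sydney│19 │2024-10-11│Dave Taylor     
Active  │Paris │25 │2024-03-14│Bob Davis       
Active  │Tokyo │64 │2024-04-21│Carol Brown     
                                               
                                               
                                               
                                               
                                               
                                               
                                               
                                               
                                               
                                               
                                               
                                               
                                               
                                               
                                               
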